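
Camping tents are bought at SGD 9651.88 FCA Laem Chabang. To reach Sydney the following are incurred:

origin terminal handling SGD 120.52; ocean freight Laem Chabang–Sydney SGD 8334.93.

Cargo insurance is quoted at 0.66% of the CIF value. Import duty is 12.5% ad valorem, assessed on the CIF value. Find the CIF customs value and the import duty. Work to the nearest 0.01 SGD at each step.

Let C be the CIF value. C = FCA price + pre-shipment costs + freight + 0.66% × C
C − 0.66% × C = 9651.88 + 120.52 + 8334.93
0.9934 × C = 18107.33
C = 18107.33 / 0.9934 = 18227.63
Insurance premium = 0.66% × 18227.63 = 120.30
Import duty = 18227.63 × 12.5% = 2278.45

CIF value: SGD 18227.63; import duty: SGD 2278.45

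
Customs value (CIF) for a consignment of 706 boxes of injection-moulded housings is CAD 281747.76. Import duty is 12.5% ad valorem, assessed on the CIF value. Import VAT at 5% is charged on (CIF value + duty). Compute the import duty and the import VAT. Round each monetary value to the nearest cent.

Import duty = 281747.76 × 12.5% = 35218.47
VAT base = CIF + duty = 281747.76 + 35218.47 = 316966.23
Import VAT = 316966.23 × 5% = 15848.31

Import duty: CAD 35218.47; import VAT: CAD 15848.31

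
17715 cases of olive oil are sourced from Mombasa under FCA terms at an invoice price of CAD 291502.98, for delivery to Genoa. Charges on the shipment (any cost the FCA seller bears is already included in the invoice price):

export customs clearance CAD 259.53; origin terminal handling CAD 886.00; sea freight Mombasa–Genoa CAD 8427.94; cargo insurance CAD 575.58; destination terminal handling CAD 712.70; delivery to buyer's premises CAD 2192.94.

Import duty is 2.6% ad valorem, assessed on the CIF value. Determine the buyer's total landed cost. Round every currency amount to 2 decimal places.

Total landed cost: CAD 312134.35

FCA: the seller delivers export-cleared goods to the carrier; the buyer bears costs from that point.
Already in the invoice (seller's account under FCA): export clearance — exclude.
CIF value = FCA price + origin terminal + freight + insurance = 291502.98 + 886.00 + 8427.94 + 575.58 = 301392.50
Import duty = 301392.50 × 2.6% = 7836.21
Buyer bears: origin terminal 886.00 + freight 8427.94 + insurance 575.58 + destination terminal 712.70 + delivery 2192.94 + duty 7836.21 = 20631.37
Landed cost = invoice 291502.98 + 20631.37 = 312134.35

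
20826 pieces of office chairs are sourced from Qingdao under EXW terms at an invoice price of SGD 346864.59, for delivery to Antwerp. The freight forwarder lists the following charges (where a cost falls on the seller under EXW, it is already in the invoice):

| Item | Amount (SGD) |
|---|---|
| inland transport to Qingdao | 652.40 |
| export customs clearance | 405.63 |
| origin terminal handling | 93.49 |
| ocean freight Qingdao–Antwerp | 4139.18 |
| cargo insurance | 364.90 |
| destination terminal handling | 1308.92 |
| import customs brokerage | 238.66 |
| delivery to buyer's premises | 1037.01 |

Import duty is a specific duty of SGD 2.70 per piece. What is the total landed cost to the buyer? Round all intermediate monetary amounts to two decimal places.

EXW: the seller makes goods available at their premises; the buyer bears all onward costs.
CIF value = EXW price + inland to port + export clearance + origin terminal + freight + insurance = 346864.59 + 652.40 + 405.63 + 93.49 + 4139.18 + 364.90 = 352520.19
Import duty = 20826 × 2.70 = 56230.20
Buyer bears: inland to port 652.40 + export clearance 405.63 + origin terminal 93.49 + freight 4139.18 + insurance 364.90 + destination terminal 1308.92 + brokerage 238.66 + delivery 1037.01 + duty 56230.20 = 64470.39
Landed cost = invoice 346864.59 + 64470.39 = 411334.98

Total landed cost: SGD 411334.98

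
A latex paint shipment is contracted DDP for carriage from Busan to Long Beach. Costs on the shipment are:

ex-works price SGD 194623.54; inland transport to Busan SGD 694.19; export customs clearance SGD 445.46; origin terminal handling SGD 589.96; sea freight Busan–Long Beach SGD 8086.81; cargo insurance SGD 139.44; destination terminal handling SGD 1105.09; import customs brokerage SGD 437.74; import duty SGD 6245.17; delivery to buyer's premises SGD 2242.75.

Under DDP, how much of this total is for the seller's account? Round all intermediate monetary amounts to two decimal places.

Seller's account: SGD 214610.15

DDP: the seller bears all costs including import duty.
Seller's account: goods 194623.54 + inland to port 694.19 + export clearance 445.46 + origin terminal 589.96 + freight 8086.81 + insurance 139.44 + destination terminal 1105.09 + brokerage 437.74 + duty 6245.17 + delivery 2242.75 = 214610.15
Buyer's account: 0.00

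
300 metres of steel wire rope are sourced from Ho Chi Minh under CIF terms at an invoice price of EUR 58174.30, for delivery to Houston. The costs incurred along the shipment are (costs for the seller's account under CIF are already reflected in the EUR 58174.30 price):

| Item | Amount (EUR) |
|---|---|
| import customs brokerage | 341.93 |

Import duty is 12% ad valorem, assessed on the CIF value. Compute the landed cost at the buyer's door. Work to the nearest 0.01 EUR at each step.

CIF: the seller pays costs through ocean freight and marine insurance to the destination port.
The CIF price already equals the CIF value: 58174.30
Import duty = 58174.30 × 12% = 6980.92
Buyer bears: brokerage 341.93 + duty 6980.92 = 7322.85
Landed cost = invoice 58174.30 + 7322.85 = 65497.15

Total landed cost: EUR 65497.15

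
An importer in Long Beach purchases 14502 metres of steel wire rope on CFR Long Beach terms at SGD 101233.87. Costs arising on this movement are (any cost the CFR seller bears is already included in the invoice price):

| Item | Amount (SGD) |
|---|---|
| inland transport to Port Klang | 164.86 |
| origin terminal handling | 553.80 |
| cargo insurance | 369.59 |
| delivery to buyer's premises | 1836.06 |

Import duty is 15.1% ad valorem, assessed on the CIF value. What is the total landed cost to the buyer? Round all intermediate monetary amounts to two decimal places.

CFR: the seller pays costs through ocean freight to the destination port, but not insurance.
Already in the invoice (seller's account under CFR): inland to port, origin terminal — exclude.
CIF value = CFR price + insurance = 101233.87 + 369.59 = 101603.46
Import duty = 101603.46 × 15.1% = 15342.12
Buyer bears: insurance 369.59 + delivery 1836.06 + duty 15342.12 = 17547.77
Landed cost = invoice 101233.87 + 17547.77 = 118781.64

Total landed cost: SGD 118781.64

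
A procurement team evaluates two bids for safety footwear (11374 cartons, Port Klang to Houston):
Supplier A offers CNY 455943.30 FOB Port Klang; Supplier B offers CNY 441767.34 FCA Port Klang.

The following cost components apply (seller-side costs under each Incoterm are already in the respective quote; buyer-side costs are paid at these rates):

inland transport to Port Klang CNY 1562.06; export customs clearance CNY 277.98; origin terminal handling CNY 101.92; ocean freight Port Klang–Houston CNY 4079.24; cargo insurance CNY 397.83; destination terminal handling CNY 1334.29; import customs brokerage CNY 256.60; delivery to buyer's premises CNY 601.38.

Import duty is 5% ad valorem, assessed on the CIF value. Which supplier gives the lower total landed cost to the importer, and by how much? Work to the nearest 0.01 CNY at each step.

Supplier B is cheaper by CNY 14777.74

Supplier A (FOB):
CIF value = FOB price + freight + insurance = 455943.30 + 4079.24 + 397.83 = 460420.37
Import duty = 460420.37 × 5% = 23021.02
Buyer bears (A): 4079.24 + 397.83 + 1334.29 + 256.60 + 601.38 = 6669.34
Landed cost (A) = invoice 455943.30 + 6669.34 + duty 23021.02 = 485633.66
Supplier B (FCA):
CIF value = FCA price + origin terminal + freight + insurance = 441767.34 + 101.92 + 4079.24 + 397.83 = 446346.33
Import duty = 446346.33 × 5% = 22317.32
Buyer bears (B): 101.92 + 4079.24 + 397.83 + 1334.29 + 256.60 + 601.38 = 6771.26
Landed cost (B) = invoice 441767.34 + 6771.26 + duty 22317.32 = 470855.92
Difference = |485633.66 − 470855.92| = 14777.74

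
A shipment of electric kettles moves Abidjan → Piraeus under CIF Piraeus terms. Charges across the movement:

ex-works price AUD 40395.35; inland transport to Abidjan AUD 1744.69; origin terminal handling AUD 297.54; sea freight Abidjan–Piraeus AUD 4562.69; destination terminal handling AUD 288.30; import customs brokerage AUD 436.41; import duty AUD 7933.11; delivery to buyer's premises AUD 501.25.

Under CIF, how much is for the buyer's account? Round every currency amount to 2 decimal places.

CIF: the seller pays costs through ocean freight and marine insurance to the destination port.
Seller's account: goods 40395.35 + inland to port 1744.69 + origin terminal 297.54 + freight 4562.69 = 47000.27
Buyer's account: destination terminal 288.30 + brokerage 436.41 + duty 7933.11 + delivery 501.25 = 9159.07

Buyer's account: AUD 9159.07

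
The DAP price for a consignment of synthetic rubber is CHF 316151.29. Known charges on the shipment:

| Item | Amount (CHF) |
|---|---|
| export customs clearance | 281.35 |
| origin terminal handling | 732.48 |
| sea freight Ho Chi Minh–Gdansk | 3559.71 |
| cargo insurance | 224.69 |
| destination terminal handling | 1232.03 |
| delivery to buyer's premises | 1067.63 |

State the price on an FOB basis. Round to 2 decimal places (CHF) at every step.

FOB price: CHF 310067.23

Not relevant to the conversion: export clearance, origin terminal — on the seller under both DAP and FOB; already in the DAP price and stays in the FOB price.
From DAP to FOB, the seller no longer bears: freight, insurance, destination terminal, delivery.
FOB price = 316151.29 − 3559.71 − 224.69 − 1232.03 − 1067.63 = 310067.23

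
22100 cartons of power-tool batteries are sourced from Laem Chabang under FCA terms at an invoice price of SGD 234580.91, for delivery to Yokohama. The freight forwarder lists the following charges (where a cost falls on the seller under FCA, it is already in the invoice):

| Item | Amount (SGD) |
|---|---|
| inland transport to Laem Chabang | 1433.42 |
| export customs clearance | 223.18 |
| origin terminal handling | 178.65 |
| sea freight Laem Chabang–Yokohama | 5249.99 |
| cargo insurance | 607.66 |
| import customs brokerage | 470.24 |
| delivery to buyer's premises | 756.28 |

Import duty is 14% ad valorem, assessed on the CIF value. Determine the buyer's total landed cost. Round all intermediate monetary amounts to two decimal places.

Total landed cost: SGD 275530.14

FCA: the seller delivers export-cleared goods to the carrier; the buyer bears costs from that point.
Already in the invoice (seller's account under FCA): inland to port, export clearance — exclude.
CIF value = FCA price + origin terminal + freight + insurance = 234580.91 + 178.65 + 5249.99 + 607.66 = 240617.21
Import duty = 240617.21 × 14% = 33686.41
Buyer bears: origin terminal 178.65 + freight 5249.99 + insurance 607.66 + brokerage 470.24 + delivery 756.28 + duty 33686.41 = 40949.23
Landed cost = invoice 234580.91 + 40949.23 = 275530.14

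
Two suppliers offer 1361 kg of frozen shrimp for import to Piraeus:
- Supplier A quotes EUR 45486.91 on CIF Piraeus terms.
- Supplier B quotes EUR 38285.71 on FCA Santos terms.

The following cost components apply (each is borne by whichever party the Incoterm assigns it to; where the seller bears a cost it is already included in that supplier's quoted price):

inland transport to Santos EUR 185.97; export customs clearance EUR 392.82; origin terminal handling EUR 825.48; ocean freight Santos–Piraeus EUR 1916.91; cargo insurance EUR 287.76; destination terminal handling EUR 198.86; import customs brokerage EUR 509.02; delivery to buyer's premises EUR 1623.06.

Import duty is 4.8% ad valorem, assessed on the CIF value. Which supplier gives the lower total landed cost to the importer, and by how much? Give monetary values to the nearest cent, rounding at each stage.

Supplier A (CIF):
The CIF price already equals the CIF value: 45486.91
Import duty = 45486.91 × 4.8% = 2183.37
Buyer bears (A): 198.86 + 509.02 + 1623.06 = 2330.94
Landed cost (A) = invoice 45486.91 + 2330.94 + duty 2183.37 = 50001.22
Supplier B (FCA):
CIF value = FCA price + origin terminal + freight + insurance = 38285.71 + 825.48 + 1916.91 + 287.76 = 41315.86
Import duty = 41315.86 × 4.8% = 1983.16
Buyer bears (B): 825.48 + 1916.91 + 287.76 + 198.86 + 509.02 + 1623.06 = 5361.09
Landed cost (B) = invoice 38285.71 + 5361.09 + duty 1983.16 = 45629.96
Difference = |50001.22 − 45629.96| = 4371.26

Supplier B is cheaper by EUR 4371.26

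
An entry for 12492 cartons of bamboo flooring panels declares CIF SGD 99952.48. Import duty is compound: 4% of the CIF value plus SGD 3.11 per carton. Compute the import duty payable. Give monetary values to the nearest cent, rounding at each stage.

Ad valorem component: 99952.48 × 4% = 3998.10
Specific component: 12492 × 3.11 = 38850.12
Import duty = 3998.10 + 38850.12 = 42848.22

Import duty: SGD 42848.22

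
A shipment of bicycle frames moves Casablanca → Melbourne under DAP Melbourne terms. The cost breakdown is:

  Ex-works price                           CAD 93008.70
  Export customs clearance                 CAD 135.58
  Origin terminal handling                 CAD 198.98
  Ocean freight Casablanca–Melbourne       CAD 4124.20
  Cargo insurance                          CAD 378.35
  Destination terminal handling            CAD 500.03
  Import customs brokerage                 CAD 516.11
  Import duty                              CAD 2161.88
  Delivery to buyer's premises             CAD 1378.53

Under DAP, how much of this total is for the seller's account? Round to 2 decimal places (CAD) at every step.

DAP: the seller bears all costs to the named destination except import duty and clearance.
Seller's account: goods 93008.70 + export clearance 135.58 + origin terminal 198.98 + freight 4124.20 + insurance 378.35 + destination terminal 500.03 + delivery 1378.53 = 99724.37
Buyer's account: brokerage 516.11 + duty 2161.88 = 2677.99

Seller's account: CAD 99724.37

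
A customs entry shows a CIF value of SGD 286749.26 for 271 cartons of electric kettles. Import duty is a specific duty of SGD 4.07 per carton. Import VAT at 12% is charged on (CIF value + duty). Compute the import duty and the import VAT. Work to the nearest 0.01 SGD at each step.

Import duty = 271 × 4.07 = 1102.97
VAT base = CIF + duty = 286749.26 + 1102.97 = 287852.23
Import VAT = 287852.23 × 12% = 34542.27

Import duty: SGD 1102.97; import VAT: SGD 34542.27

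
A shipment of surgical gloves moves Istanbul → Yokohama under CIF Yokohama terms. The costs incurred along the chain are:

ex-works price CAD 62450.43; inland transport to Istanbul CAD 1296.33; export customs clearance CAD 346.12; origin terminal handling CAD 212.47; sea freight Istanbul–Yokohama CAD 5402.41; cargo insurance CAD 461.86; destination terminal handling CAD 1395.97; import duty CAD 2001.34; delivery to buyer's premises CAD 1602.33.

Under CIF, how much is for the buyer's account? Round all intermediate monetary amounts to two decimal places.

Buyer's account: CAD 4999.64

CIF: the seller pays costs through ocean freight and marine insurance to the destination port.
Seller's account: goods 62450.43 + inland to port 1296.33 + export clearance 346.12 + origin terminal 212.47 + freight 5402.41 + insurance 461.86 = 70169.62
Buyer's account: destination terminal 1395.97 + duty 2001.34 + delivery 1602.33 = 4999.64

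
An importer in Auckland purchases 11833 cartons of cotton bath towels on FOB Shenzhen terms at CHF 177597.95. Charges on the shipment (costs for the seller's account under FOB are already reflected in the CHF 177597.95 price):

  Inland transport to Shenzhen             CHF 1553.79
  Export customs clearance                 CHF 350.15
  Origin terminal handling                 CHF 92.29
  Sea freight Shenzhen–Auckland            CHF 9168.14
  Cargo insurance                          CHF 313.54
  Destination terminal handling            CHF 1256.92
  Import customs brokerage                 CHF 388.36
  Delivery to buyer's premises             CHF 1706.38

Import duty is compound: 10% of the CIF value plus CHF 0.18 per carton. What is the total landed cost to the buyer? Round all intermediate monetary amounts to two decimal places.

Total landed cost: CHF 211269.19

FOB: the seller bears costs until goods are on board at the origin port; the buyer bears freight, insurance and all costs thereafter.
Already in the invoice (seller's account under FOB): inland to port, export clearance, origin terminal — exclude.
CIF value = FOB price + freight + insurance = 177597.95 + 9168.14 + 313.54 = 187079.63
Ad valorem component: 187079.63 × 10% = 18707.96
Specific component: 11833 × 0.18 = 2129.94
Import duty = 18707.96 + 2129.94 = 20837.90
Buyer bears: freight 9168.14 + insurance 313.54 + destination terminal 1256.92 + brokerage 388.36 + delivery 1706.38 + duty 20837.90 = 33671.24
Landed cost = invoice 177597.95 + 33671.24 = 211269.19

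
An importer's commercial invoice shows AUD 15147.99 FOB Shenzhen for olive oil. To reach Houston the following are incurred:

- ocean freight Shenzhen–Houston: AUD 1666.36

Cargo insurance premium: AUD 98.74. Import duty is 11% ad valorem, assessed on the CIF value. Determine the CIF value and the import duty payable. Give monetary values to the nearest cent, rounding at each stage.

CIF = FOB price + freight + insurance
CIF = 15147.99 + 1666.36 + 98.74 = 16913.09
Import duty = 16913.09 × 11% = 1860.44

CIF value: AUD 16913.09; import duty: AUD 1860.44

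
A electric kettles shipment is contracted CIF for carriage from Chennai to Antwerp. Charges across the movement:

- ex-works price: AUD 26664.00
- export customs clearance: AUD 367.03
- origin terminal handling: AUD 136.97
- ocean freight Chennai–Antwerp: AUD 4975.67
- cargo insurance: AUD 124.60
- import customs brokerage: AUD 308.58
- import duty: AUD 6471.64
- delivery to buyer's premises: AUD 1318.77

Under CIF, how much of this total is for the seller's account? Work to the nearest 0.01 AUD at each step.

Seller's account: AUD 32268.27

CIF: the seller pays costs through ocean freight and marine insurance to the destination port.
Seller's account: goods 26664.00 + export clearance 367.03 + origin terminal 136.97 + freight 4975.67 + insurance 124.60 = 32268.27
Buyer's account: brokerage 308.58 + duty 6471.64 + delivery 1318.77 = 8098.99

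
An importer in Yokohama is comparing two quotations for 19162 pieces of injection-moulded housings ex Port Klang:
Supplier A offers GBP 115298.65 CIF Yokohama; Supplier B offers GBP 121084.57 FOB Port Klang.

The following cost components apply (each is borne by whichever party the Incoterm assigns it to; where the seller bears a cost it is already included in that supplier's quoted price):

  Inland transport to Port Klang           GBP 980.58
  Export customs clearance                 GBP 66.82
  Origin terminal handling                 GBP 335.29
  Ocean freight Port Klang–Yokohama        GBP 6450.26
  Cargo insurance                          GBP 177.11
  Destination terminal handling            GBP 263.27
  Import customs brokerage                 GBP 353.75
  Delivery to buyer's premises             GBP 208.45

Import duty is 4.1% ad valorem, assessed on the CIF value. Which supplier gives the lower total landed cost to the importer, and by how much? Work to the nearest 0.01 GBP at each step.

Supplier A is cheaper by GBP 12922.24

Supplier A (CIF):
The CIF price already equals the CIF value: 115298.65
Import duty = 115298.65 × 4.1% = 4727.24
Buyer bears (A): 263.27 + 353.75 + 208.45 = 825.47
Landed cost (A) = invoice 115298.65 + 825.47 + duty 4727.24 = 120851.36
Supplier B (FOB):
CIF value = FOB price + freight + insurance = 121084.57 + 6450.26 + 177.11 = 127711.94
Import duty = 127711.94 × 4.1% = 5236.19
Buyer bears (B): 6450.26 + 177.11 + 263.27 + 353.75 + 208.45 = 7452.84
Landed cost (B) = invoice 121084.57 + 7452.84 + duty 5236.19 = 133773.60
Difference = |120851.36 − 133773.60| = 12922.24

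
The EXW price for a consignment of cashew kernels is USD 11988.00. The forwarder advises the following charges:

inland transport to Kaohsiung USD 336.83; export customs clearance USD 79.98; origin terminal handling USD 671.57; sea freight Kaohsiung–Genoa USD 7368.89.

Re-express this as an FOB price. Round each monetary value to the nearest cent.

Not relevant to the conversion: freight — on the buyer under both terms; not part of either seller's price.
From EXW to FOB, the seller additionally bears: inland to port, export clearance, origin terminal.
FOB price = 11988.00 + 336.83 + 79.98 + 671.57 = 13076.38

FOB price: USD 13076.38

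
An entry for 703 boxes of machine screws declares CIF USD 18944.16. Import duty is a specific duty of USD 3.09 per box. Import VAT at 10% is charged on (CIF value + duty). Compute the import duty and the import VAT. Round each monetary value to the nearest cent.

Import duty: USD 2172.27; import VAT: USD 2111.64

Import duty = 703 × 3.09 = 2172.27
VAT base = CIF + duty = 18944.16 + 2172.27 = 21116.43
Import VAT = 21116.43 × 10% = 2111.64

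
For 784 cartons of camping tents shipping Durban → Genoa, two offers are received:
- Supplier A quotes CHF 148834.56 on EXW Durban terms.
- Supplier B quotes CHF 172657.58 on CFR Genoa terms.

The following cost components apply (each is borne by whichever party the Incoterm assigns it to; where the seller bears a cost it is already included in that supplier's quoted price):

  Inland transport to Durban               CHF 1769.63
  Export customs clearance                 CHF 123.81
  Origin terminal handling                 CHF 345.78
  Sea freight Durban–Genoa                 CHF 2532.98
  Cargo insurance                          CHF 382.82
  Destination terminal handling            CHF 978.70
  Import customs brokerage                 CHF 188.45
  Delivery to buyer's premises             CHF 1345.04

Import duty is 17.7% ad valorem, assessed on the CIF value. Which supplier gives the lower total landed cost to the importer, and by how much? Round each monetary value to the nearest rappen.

Supplier A is cheaper by CHF 22422.81

Supplier A (EXW):
CIF value = EXW price + inland to port + export clearance + origin terminal + freight + insurance = 148834.56 + 1769.63 + 123.81 + 345.78 + 2532.98 + 382.82 = 153989.58
Import duty = 153989.58 × 17.7% = 27256.16
Buyer bears (A): 1769.63 + 123.81 + 345.78 + 2532.98 + 382.82 + 978.70 + 188.45 + 1345.04 = 7667.21
Landed cost (A) = invoice 148834.56 + 7667.21 + duty 27256.16 = 183757.93
Supplier B (CFR):
CIF value = CFR price + insurance = 172657.58 + 382.82 = 173040.40
Import duty = 173040.40 × 17.7% = 30628.15
Buyer bears (B): 382.82 + 978.70 + 188.45 + 1345.04 = 2895.01
Landed cost (B) = invoice 172657.58 + 2895.01 + duty 30628.15 = 206180.74
Difference = |183757.93 − 206180.74| = 22422.81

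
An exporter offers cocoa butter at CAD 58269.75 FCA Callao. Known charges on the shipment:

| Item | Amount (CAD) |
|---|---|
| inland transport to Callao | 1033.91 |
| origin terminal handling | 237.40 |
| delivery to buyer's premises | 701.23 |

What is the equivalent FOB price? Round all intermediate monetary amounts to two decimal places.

Not relevant to the conversion: inland to port — on the seller under both FCA and FOB; already in the FCA price and stays in the FOB price. delivery — on the buyer under both terms; not part of either seller's price.
From FCA to FOB, the seller additionally bears: origin terminal.
FOB price = 58269.75 + 237.40 = 58507.15

FOB price: CAD 58507.15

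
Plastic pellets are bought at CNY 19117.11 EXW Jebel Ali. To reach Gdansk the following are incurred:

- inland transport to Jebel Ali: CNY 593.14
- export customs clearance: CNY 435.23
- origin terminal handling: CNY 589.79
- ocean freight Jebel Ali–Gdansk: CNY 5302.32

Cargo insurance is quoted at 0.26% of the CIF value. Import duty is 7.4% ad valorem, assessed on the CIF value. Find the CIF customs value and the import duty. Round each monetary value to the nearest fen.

CIF value: CNY 26105.46; import duty: CNY 1931.80

Let C be the CIF value. C = EXW price + pre-shipment costs + freight + 0.26% × C
C − 0.26% × C = 19117.11 + 593.14 + 435.23 + 589.79 + 5302.32
0.9974 × C = 26037.59
C = 26037.59 / 0.9974 = 26105.46
Insurance premium = 0.26% × 26105.46 = 67.87
Import duty = 26105.46 × 7.4% = 1931.80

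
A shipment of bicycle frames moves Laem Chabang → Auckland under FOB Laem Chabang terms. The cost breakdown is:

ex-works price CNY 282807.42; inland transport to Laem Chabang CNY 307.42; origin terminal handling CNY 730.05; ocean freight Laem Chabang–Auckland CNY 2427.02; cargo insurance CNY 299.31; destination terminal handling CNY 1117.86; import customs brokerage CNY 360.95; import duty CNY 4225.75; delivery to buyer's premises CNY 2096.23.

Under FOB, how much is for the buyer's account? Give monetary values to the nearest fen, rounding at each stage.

Buyer's account: CNY 10527.12

FOB: the seller bears costs until goods are on board at the origin port; the buyer bears freight, insurance and all costs thereafter.
Seller's account: goods 282807.42 + inland to port 307.42 + origin terminal 730.05 = 283844.89
Buyer's account: freight 2427.02 + insurance 299.31 + destination terminal 1117.86 + brokerage 360.95 + duty 4225.75 + delivery 2096.23 = 10527.12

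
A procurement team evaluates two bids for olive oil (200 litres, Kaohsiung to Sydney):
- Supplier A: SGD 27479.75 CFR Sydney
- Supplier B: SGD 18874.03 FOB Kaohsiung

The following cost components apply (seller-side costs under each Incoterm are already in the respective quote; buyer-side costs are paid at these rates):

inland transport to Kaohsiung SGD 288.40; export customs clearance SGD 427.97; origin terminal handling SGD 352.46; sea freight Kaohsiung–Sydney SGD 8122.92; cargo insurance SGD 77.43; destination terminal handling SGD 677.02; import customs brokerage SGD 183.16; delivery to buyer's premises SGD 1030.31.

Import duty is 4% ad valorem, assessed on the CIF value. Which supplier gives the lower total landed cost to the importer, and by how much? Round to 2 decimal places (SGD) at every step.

Supplier B is cheaper by SGD 502.11

Supplier A (CFR):
CIF value = CFR price + insurance = 27479.75 + 77.43 = 27557.18
Import duty = 27557.18 × 4% = 1102.29
Buyer bears (A): 77.43 + 677.02 + 183.16 + 1030.31 = 1967.92
Landed cost (A) = invoice 27479.75 + 1967.92 + duty 1102.29 = 30549.96
Supplier B (FOB):
CIF value = FOB price + freight + insurance = 18874.03 + 8122.92 + 77.43 = 27074.38
Import duty = 27074.38 × 4% = 1082.98
Buyer bears (B): 8122.92 + 77.43 + 677.02 + 183.16 + 1030.31 = 10090.84
Landed cost (B) = invoice 18874.03 + 10090.84 + duty 1082.98 = 30047.85
Difference = |30549.96 − 30047.85| = 502.11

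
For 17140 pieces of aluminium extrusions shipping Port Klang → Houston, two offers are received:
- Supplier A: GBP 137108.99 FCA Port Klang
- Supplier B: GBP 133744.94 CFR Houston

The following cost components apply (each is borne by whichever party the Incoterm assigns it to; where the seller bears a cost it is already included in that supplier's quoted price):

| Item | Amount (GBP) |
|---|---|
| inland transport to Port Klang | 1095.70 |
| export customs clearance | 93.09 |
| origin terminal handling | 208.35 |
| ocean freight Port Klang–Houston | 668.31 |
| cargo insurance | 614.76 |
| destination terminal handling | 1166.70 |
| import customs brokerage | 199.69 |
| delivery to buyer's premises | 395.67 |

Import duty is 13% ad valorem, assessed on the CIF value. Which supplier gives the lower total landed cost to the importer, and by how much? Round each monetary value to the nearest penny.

Supplier B is cheaper by GBP 4792.00

Supplier A (FCA):
CIF value = FCA price + origin terminal + freight + insurance = 137108.99 + 208.35 + 668.31 + 614.76 = 138600.41
Import duty = 138600.41 × 13% = 18018.05
Buyer bears (A): 208.35 + 668.31 + 614.76 + 1166.70 + 199.69 + 395.67 = 3253.48
Landed cost (A) = invoice 137108.99 + 3253.48 + duty 18018.05 = 158380.52
Supplier B (CFR):
CIF value = CFR price + insurance = 133744.94 + 614.76 = 134359.70
Import duty = 134359.70 × 13% = 17466.76
Buyer bears (B): 614.76 + 1166.70 + 199.69 + 395.67 = 2376.82
Landed cost (B) = invoice 133744.94 + 2376.82 + duty 17466.76 = 153588.52
Difference = |158380.52 − 153588.52| = 4792.00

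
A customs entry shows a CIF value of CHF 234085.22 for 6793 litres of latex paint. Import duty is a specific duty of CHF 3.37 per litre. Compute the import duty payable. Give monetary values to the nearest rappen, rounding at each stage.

Import duty: CHF 22892.41

Import duty = 6793 × 3.37 = 22892.41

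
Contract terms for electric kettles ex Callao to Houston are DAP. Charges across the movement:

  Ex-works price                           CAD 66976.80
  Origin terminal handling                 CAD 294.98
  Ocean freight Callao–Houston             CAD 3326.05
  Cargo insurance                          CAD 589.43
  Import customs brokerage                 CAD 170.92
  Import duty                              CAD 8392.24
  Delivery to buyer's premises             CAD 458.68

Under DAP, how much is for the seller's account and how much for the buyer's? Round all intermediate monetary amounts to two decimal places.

DAP: the seller bears all costs to the named destination except import duty and clearance.
Seller's account: goods 66976.80 + origin terminal 294.98 + freight 3326.05 + insurance 589.43 + delivery 458.68 = 71645.94
Buyer's account: brokerage 170.92 + duty 8392.24 = 8563.16

Seller: CAD 71645.94; buyer: CAD 8563.16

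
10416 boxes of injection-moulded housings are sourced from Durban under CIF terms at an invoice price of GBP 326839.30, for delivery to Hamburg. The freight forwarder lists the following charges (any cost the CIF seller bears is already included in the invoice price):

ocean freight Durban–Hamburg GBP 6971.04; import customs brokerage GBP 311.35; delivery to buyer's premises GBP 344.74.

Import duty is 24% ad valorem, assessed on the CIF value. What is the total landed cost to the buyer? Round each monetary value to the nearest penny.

CIF: the seller pays costs through ocean freight and marine insurance to the destination port.
Already in the invoice (seller's account under CIF): freight — exclude.
The CIF price already equals the CIF value: 326839.30
Import duty = 326839.30 × 24% = 78441.43
Buyer bears: brokerage 311.35 + delivery 344.74 + duty 78441.43 = 79097.52
Landed cost = invoice 326839.30 + 79097.52 = 405936.82

Total landed cost: GBP 405936.82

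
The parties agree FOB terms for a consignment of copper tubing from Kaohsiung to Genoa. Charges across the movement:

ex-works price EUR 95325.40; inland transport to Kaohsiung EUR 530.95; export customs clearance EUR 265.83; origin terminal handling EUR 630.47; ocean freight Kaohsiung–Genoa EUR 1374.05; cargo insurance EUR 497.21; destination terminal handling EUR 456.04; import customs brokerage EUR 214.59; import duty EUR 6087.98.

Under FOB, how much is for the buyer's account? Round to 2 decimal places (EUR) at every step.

FOB: the seller bears costs until goods are on board at the origin port; the buyer bears freight, insurance and all costs thereafter.
Seller's account: goods 95325.40 + inland to port 530.95 + export clearance 265.83 + origin terminal 630.47 = 96752.65
Buyer's account: freight 1374.05 + insurance 497.21 + destination terminal 456.04 + brokerage 214.59 + duty 6087.98 = 8629.87

Buyer's account: EUR 8629.87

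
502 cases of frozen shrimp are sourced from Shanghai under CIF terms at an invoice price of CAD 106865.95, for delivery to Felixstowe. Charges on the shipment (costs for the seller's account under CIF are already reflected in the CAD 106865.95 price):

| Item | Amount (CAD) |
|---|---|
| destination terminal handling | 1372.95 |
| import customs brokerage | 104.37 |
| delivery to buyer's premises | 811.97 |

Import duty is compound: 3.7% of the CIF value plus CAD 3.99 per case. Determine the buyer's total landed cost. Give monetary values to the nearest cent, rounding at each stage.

Total landed cost: CAD 115112.26

CIF: the seller pays costs through ocean freight and marine insurance to the destination port.
The CIF price already equals the CIF value: 106865.95
Ad valorem component: 106865.95 × 3.7% = 3954.04
Specific component: 502 × 3.99 = 2002.98
Import duty = 3954.04 + 2002.98 = 5957.02
Buyer bears: destination terminal 1372.95 + brokerage 104.37 + delivery 811.97 + duty 5957.02 = 8246.31
Landed cost = invoice 106865.95 + 8246.31 = 115112.26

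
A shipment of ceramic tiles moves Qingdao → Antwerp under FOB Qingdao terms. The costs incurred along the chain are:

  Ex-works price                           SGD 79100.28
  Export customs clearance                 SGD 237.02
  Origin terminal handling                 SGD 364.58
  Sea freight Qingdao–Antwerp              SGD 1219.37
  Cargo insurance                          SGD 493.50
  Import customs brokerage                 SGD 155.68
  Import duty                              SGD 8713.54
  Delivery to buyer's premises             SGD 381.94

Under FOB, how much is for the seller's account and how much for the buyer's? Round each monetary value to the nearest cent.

Seller: SGD 79701.88; buyer: SGD 10964.03

FOB: the seller bears costs until goods are on board at the origin port; the buyer bears freight, insurance and all costs thereafter.
Seller's account: goods 79100.28 + export clearance 237.02 + origin terminal 364.58 = 79701.88
Buyer's account: freight 1219.37 + insurance 493.50 + brokerage 155.68 + duty 8713.54 + delivery 381.94 = 10964.03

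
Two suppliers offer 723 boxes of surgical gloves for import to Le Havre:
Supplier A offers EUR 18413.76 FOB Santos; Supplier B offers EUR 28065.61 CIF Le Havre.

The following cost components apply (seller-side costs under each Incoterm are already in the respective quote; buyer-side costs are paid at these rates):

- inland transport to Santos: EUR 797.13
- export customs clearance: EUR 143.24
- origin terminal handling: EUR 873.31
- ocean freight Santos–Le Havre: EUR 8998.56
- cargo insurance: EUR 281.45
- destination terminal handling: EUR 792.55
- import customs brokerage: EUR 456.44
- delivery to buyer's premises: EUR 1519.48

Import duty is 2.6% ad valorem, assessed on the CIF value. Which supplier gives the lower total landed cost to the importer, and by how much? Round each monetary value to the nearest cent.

Supplier A is cheaper by EUR 381.51

Supplier A (FOB):
CIF value = FOB price + freight + insurance = 18413.76 + 8998.56 + 281.45 = 27693.77
Import duty = 27693.77 × 2.6% = 720.04
Buyer bears (A): 8998.56 + 281.45 + 792.55 + 456.44 + 1519.48 = 12048.48
Landed cost (A) = invoice 18413.76 + 12048.48 + duty 720.04 = 31182.28
Supplier B (CIF):
The CIF price already equals the CIF value: 28065.61
Import duty = 28065.61 × 2.6% = 729.71
Buyer bears (B): 792.55 + 456.44 + 1519.48 = 2768.47
Landed cost (B) = invoice 28065.61 + 2768.47 + duty 729.71 = 31563.79
Difference = |31182.28 − 31563.79| = 381.51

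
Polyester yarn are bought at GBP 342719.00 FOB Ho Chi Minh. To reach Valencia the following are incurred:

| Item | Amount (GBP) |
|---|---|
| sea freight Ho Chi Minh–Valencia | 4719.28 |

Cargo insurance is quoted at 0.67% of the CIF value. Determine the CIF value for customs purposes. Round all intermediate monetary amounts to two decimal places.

Let C be the CIF value. C = FOB price + freight + 0.67% × C
C − 0.67% × C = 342719.00 + 4719.28
0.9933 × C = 347438.28
C = 347438.28 / 0.9933 = 349781.82
Insurance premium = 0.67% × 349781.82 = 2343.54

CIF value: GBP 349781.82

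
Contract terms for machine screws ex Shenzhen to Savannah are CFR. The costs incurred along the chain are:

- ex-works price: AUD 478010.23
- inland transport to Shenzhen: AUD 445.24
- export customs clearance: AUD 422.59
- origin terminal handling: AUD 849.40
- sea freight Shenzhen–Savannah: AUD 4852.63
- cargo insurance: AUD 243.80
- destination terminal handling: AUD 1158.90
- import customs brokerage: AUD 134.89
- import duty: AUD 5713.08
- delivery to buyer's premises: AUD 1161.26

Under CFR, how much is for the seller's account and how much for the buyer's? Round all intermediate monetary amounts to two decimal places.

Seller: AUD 484580.09; buyer: AUD 8411.93

CFR: the seller pays costs through ocean freight to the destination port, but not insurance.
Seller's account: goods 478010.23 + inland to port 445.24 + export clearance 422.59 + origin terminal 849.40 + freight 4852.63 = 484580.09
Buyer's account: insurance 243.80 + destination terminal 1158.90 + brokerage 134.89 + duty 5713.08 + delivery 1161.26 = 8411.93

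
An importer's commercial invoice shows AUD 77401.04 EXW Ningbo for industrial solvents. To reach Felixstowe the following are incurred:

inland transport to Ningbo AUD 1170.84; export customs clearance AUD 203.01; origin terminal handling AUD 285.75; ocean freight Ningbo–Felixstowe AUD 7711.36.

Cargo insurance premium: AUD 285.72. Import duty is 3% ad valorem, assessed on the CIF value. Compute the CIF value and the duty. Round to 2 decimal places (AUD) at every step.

CIF = EXW price + pre-shipment costs + freight + insurance
CIF = 77401.04 + 1170.84 + 203.01 + 285.75 + 7711.36 + 285.72 = 87057.72
Import duty = 87057.72 × 3% = 2611.73

CIF value: AUD 87057.72; import duty: AUD 2611.73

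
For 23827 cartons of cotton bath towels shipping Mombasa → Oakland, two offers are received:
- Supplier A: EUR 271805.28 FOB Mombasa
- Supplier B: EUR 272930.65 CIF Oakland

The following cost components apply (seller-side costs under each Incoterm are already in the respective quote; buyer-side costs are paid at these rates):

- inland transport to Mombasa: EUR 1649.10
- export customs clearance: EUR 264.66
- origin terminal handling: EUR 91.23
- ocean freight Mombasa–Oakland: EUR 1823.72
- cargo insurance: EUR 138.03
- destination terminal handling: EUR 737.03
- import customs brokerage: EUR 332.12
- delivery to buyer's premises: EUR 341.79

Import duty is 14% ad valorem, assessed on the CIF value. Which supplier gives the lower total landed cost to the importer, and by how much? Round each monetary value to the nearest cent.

Supplier A (FOB):
CIF value = FOB price + freight + insurance = 271805.28 + 1823.72 + 138.03 = 273767.03
Import duty = 273767.03 × 14% = 38327.38
Buyer bears (A): 1823.72 + 138.03 + 737.03 + 332.12 + 341.79 = 3372.69
Landed cost (A) = invoice 271805.28 + 3372.69 + duty 38327.38 = 313505.35
Supplier B (CIF):
The CIF price already equals the CIF value: 272930.65
Import duty = 272930.65 × 14% = 38210.29
Buyer bears (B): 737.03 + 332.12 + 341.79 = 1410.94
Landed cost (B) = invoice 272930.65 + 1410.94 + duty 38210.29 = 312551.88
Difference = |313505.35 − 312551.88| = 953.47

Supplier B is cheaper by EUR 953.47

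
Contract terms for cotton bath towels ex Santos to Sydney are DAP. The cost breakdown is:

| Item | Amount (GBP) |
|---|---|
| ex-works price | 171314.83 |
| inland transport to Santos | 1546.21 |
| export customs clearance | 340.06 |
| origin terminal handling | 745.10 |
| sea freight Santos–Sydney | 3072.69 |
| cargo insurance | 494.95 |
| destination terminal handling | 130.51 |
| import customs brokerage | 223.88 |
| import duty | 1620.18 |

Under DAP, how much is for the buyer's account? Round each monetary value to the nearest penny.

DAP: the seller bears all costs to the named destination except import duty and clearance.
Seller's account: goods 171314.83 + inland to port 1546.21 + export clearance 340.06 + origin terminal 745.10 + freight 3072.69 + insurance 494.95 + destination terminal 130.51 = 177644.35
Buyer's account: brokerage 223.88 + duty 1620.18 = 1844.06

Buyer's account: GBP 1844.06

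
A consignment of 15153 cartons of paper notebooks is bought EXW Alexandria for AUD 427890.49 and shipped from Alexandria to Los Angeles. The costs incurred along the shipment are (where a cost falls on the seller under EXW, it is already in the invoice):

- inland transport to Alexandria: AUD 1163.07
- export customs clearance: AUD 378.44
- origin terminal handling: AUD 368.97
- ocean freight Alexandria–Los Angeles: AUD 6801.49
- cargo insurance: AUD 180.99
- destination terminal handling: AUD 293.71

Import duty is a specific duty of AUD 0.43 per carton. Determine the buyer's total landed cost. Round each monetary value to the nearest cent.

Total landed cost: AUD 443592.95

EXW: the seller makes goods available at their premises; the buyer bears all onward costs.
CIF value = EXW price + inland to port + export clearance + origin terminal + freight + insurance = 427890.49 + 1163.07 + 378.44 + 368.97 + 6801.49 + 180.99 = 436783.45
Import duty = 15153 × 0.43 = 6515.79
Buyer bears: inland to port 1163.07 + export clearance 378.44 + origin terminal 368.97 + freight 6801.49 + insurance 180.99 + destination terminal 293.71 + duty 6515.79 = 15702.46
Landed cost = invoice 427890.49 + 15702.46 = 443592.95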